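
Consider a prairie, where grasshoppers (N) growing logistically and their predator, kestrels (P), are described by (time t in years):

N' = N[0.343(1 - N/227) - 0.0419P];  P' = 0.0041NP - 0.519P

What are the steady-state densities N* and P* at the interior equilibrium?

From dP/dt = 0 with P > 0: 0.0041N* = 0.519, so N* = 127.
Substitute into dN/dt = 0: 0.343(1 - 127/227) = 0.0419P*.
The bracket is 0.442, giving P* = 0.152/0.0419 = 3.62.

N* ≈ 127, P* ≈ 3.62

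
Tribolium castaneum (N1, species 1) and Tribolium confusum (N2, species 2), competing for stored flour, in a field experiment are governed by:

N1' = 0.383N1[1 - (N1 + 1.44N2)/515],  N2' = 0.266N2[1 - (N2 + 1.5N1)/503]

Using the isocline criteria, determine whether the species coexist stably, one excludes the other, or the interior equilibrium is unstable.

unstable coexistence (outcome depends on initial conditions)

Compare the nullcline intercepts: K1/α12 = 515/1.44 = 358 < K2 = 503; K2/α21 = 503/1.5 = 335 < K1 = 515.
Since both are reversed, neither can invade when rare; the interior point is a saddle.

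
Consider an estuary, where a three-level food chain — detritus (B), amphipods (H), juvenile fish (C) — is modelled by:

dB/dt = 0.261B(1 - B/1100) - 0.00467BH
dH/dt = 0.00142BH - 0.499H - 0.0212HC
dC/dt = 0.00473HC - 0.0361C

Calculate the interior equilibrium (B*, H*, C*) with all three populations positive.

B* ≈ 950, H* ≈ 7.63, C* ≈ 40.1

From dC/dt = 0: 0.00473H* = 0.0361, so H* = 7.63.
From dB/dt = 0: 0.261(1 - B*/1100) = 0.00467·7.63, giving B* = 1100·(1 - 0.137) = 950.
From dH/dt = 0: 0.00142·950 - 0.499 = 0.0212C*, so C* = 0.85/0.0212 = 40.1.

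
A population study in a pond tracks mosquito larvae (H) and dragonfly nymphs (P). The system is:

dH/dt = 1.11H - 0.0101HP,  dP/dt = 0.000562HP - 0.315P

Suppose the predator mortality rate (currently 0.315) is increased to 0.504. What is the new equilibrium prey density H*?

At the interior fixed point, setting dP/dt = 0 with P > 0 fixes H* = (predator death rate)/(HP coefficient) — independent of the other coefficients.
With the change, H* = 0.504/0.000562 = 897; it rises from 560.

H* ≈ 897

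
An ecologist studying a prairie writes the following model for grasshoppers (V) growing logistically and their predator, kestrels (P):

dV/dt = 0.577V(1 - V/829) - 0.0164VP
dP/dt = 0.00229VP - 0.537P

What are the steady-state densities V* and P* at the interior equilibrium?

V* ≈ 234, P* ≈ 25.2

From dP/dt = 0 with P > 0: 0.00229V* = 0.537, so V* = 234.
Substitute into dV/dt = 0: 0.577(1 - 234/829) = 0.0164P*.
The bracket is 0.717, giving P* = 0.414/0.0164 = 25.2.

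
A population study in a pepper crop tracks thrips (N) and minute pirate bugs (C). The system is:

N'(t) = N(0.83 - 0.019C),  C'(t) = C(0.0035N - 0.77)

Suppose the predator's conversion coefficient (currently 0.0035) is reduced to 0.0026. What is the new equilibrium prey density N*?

N* ≈ 296

At the interior fixed point, setting dC/dt = 0 with C > 0 fixes N* = (predator death rate)/(NC coefficient) — independent of the other coefficients.
With the change, N* = 0.77/0.0026 = 296; it rises from 220.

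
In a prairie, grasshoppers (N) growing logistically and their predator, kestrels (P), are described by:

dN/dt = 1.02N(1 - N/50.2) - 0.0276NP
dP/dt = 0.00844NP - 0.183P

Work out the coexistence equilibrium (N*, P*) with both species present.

N* ≈ 21.7, P* ≈ 21

From dP/dt = 0 with P > 0: 0.00844N* = 0.183, so N* = 21.7.
Substitute into dN/dt = 0: 1.02(1 - 21.7/50.2) = 0.0276P*.
The bracket is 0.568, giving P* = 0.579/0.0276 = 21.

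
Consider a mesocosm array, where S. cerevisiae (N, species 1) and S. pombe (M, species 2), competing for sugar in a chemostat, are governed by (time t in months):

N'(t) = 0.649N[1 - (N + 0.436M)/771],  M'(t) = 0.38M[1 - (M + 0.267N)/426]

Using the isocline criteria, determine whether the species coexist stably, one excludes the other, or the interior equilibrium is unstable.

stable coexistence

Compare the nullcline intercepts: K1/α12 = 771/0.436 = 1770 > K2 = 426; K2/α21 = 426/0.267 = 1600 > K1 = 771.
Since both inequalities hold, each species can invade when rare, so the interior equilibrium is stable.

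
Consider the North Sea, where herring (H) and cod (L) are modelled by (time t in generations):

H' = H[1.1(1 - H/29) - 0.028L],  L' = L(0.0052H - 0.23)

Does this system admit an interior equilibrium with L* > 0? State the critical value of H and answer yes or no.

Threshold H = 44.2; K < 44.2, so no, the predator goes extinct.

The predator equation gives dL/dt > 0 only when H > 0.23/0.0052 = 44.2.
Without the predator, H → K = 29. Since 29 < 44.2, the predator cannot invade.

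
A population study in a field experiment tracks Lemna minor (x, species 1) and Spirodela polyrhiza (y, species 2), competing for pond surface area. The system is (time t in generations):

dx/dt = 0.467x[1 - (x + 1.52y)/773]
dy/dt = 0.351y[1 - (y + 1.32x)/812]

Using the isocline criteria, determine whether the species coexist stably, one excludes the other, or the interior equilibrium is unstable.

Compare the nullcline intercepts: K1/α12 = 773/1.52 = 509 < K2 = 812; K2/α21 = 812/1.32 = 615 < K1 = 773.
Since both are reversed, neither can invade when rare; the interior point is a saddle.

unstable coexistence (outcome depends on initial conditions)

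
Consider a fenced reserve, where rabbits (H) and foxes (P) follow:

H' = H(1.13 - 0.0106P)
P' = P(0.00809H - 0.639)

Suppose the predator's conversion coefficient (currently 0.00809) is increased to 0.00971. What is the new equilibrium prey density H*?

At the interior fixed point, setting dP/dt = 0 with P > 0 fixes H* = (predator death rate)/(HP coefficient) — independent of the other coefficients.
With the change, H* = 0.639/0.00971 = 65.8; it falls from 79.

H* ≈ 65.8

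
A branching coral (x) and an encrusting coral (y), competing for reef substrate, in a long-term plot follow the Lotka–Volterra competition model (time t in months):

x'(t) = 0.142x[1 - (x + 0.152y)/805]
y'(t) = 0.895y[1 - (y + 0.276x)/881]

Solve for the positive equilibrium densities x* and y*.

x* ≈ 700, y* ≈ 688

Setting both brackets to zero gives the nullclines x + 0.152y = 805 and 0.276x + y = 881.
Substituting y = 881 - 0.276x into the first: x(1 - 0.152·0.276) = 805 - 0.152·881.
So x* = 671/0.958 = 700, and then y* = 881 - 0.276·700 = 688.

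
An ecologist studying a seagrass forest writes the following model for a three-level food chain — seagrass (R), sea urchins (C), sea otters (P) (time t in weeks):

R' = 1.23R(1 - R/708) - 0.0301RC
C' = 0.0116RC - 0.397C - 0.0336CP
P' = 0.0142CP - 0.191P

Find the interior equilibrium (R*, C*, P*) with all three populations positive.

From dP/dt = 0: 0.0142C* = 0.191, so C* = 13.5.
From dR/dt = 0: 1.23(1 - R*/708) = 0.0301·13.5, giving R* = 708·(1 - 0.329) = 475.
From dC/dt = 0: 0.0116·475 - 0.397 = 0.0336P*, so P* = 5.11/0.0336 = 152.

R* ≈ 475, C* ≈ 13.5, P* ≈ 152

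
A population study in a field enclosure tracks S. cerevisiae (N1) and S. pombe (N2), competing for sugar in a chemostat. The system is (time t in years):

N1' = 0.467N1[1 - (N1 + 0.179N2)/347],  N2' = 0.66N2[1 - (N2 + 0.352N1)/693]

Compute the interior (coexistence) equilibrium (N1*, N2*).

N1* ≈ 238, N2* ≈ 609

Setting both brackets to zero gives the nullclines N1 + 0.179N2 = 347 and 0.352N1 + N2 = 693.
Substituting N2 = 693 - 0.352N1 into the first: N1(1 - 0.179·0.352) = 347 - 0.179·693.
So N1* = 223/0.937 = 238, and then N2* = 693 - 0.352·238 = 609.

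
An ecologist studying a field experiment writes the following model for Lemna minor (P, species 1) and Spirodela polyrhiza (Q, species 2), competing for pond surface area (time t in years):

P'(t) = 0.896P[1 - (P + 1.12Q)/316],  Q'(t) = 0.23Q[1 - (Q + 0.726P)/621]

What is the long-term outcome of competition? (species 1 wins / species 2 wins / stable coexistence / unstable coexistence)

species 2 excludes species 1

Compare the nullcline intercepts: K1/α12 = 316/1.12 = 282 < K2 = 621; K2/α21 = 621/0.726 = 855 > K1 = 316.
Since the inequalities point opposite ways, species 2 can invade but species 1 cannot.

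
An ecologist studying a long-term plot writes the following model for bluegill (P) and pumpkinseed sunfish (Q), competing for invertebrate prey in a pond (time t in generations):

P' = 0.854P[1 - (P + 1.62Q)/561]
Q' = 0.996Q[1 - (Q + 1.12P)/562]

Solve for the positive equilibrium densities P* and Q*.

Setting both brackets to zero gives the nullclines P + 1.62Q = 561 and 1.12P + Q = 562.
Substituting Q = 562 - 1.12P into the first: P(1 - 1.62·1.12) = 561 - 1.62·562.
So P* = -349/-0.814 = 429, and then Q* = 562 - 1.12·429 = 81.4.

P* ≈ 429, Q* ≈ 81.4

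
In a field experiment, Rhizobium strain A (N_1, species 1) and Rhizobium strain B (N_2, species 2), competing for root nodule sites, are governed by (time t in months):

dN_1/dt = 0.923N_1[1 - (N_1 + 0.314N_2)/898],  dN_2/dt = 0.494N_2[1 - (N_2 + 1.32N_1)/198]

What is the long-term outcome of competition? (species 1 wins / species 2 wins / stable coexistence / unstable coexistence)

species 1 excludes species 2

Compare the nullcline intercepts: K1/α12 = 898/0.314 = 2860 > K2 = 198; K2/α21 = 198/1.32 = 150 < K1 = 898.
Since the inequalities point opposite ways, species 1 can invade but species 2 cannot.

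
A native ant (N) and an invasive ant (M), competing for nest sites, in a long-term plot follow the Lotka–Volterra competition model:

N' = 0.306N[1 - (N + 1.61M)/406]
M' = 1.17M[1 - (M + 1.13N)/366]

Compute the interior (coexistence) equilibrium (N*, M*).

Setting both brackets to zero gives the nullclines N + 1.61M = 406 and 1.13N + M = 366.
Substituting M = 366 - 1.13N into the first: N(1 - 1.61·1.13) = 406 - 1.61·366.
So N* = -183/-0.819 = 224, and then M* = 366 - 1.13·224 = 113.

N* ≈ 224, M* ≈ 113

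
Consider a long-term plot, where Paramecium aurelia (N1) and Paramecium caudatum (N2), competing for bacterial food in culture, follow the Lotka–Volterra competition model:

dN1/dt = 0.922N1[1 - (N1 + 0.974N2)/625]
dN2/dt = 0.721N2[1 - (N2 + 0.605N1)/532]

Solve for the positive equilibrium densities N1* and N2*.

N1* ≈ 260, N2* ≈ 375

Setting both brackets to zero gives the nullclines N1 + 0.974N2 = 625 and 0.605N1 + N2 = 532.
Substituting N2 = 532 - 0.605N1 into the first: N1(1 - 0.974·0.605) = 625 - 0.974·532.
So N1* = 107/0.411 = 260, and then N2* = 532 - 0.605·260 = 375.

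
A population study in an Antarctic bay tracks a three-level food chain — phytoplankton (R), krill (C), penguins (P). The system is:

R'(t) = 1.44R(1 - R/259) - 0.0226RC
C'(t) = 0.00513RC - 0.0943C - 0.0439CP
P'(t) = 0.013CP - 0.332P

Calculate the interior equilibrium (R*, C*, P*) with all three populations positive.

R* ≈ 155, C* ≈ 25.5, P* ≈ 16

From dP/dt = 0: 0.013C* = 0.332, so C* = 25.5.
From dR/dt = 0: 1.44(1 - R*/259) = 0.0226·25.5, giving R* = 259·(1 - 0.401) = 155.
From dC/dt = 0: 0.00513·155 - 0.0943 = 0.0439P*, so P* = 0.702/0.0439 = 16.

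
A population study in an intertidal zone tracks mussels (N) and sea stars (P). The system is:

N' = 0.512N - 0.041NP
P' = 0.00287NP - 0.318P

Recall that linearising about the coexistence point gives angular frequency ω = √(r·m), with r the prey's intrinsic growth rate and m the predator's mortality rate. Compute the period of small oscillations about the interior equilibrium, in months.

T ≈ 15.6 months

Here r = 0.512 and m = 0.318, so r·m = 0.163.
ω = √0.163 = 0.404 per month, hence T = 2π/ω ≈ 15.6 months.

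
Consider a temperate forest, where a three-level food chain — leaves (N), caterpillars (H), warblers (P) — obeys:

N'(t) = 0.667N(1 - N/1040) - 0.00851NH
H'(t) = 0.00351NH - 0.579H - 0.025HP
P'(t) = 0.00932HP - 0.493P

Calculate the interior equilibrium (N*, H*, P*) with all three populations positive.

From dP/dt = 0: 0.00932H* = 0.493, so H* = 52.9.
From dN/dt = 0: 0.667(1 - N*/1040) = 0.00851·52.9, giving N* = 1040·(1 - 0.675) = 338.
From dH/dt = 0: 0.00351·338 - 0.579 = 0.025P*, so P* = 0.608/0.025 = 24.3.

N* ≈ 338, H* ≈ 52.9, P* ≈ 24.3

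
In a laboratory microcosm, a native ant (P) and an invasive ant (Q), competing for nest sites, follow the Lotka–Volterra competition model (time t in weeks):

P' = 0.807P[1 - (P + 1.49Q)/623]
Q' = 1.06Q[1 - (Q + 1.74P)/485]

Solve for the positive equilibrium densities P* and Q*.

P* ≈ 62.6, Q* ≈ 376

Setting both brackets to zero gives the nullclines P + 1.49Q = 623 and 1.74P + Q = 485.
Substituting Q = 485 - 1.74P into the first: P(1 - 1.49·1.74) = 623 - 1.49·485.
So P* = -99.6/-1.59 = 62.6, and then Q* = 485 - 1.74·62.6 = 376.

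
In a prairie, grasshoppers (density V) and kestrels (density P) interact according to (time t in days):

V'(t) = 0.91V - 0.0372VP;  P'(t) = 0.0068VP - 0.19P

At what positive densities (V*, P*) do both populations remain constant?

Set dP/dt = 0 with P > 0: 0.0068V - 0.19 = 0, so V* = 0.19/0.0068 = 27.9.
Set dV/dt = 0 with V > 0: 0.91 - 0.0372P = 0, so P* = 0.91/0.0372 = 24.5.

V* ≈ 27.9, P* ≈ 24.5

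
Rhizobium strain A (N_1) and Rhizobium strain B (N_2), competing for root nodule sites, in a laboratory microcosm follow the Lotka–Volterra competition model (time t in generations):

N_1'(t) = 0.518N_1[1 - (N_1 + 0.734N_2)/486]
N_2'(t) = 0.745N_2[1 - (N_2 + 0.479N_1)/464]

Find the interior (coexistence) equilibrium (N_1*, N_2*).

N_1* ≈ 224, N_2* ≈ 357

Setting both brackets to zero gives the nullclines N_1 + 0.734N_2 = 486 and 0.479N_1 + N_2 = 464.
Substituting N_2 = 464 - 0.479N_1 into the first: N_1(1 - 0.734·0.479) = 486 - 0.734·464.
So N_1* = 145/0.648 = 224, and then N_2* = 464 - 0.479·224 = 357.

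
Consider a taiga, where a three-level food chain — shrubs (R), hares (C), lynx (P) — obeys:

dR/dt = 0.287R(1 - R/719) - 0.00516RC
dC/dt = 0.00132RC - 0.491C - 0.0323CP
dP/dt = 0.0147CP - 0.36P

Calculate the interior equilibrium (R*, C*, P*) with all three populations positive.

R* ≈ 402, C* ≈ 24.5, P* ≈ 1.24

From dP/dt = 0: 0.0147C* = 0.36, so C* = 24.5.
From dR/dt = 0: 0.287(1 - R*/719) = 0.00516·24.5, giving R* = 719·(1 - 0.44) = 402.
From dC/dt = 0: 0.00132·402 - 0.491 = 0.0323P*, so P* = 0.0402/0.0323 = 1.24.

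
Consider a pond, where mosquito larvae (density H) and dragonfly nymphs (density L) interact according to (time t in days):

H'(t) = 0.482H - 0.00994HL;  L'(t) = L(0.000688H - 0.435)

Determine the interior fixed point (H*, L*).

Set dL/dt = 0 with L > 0: 0.000688H - 0.435 = 0, so H* = 0.435/0.000688 = 632.
Set dH/dt = 0 with H > 0: 0.482 - 0.00994L = 0, so L* = 0.482/0.00994 = 48.5.

H* ≈ 632, L* ≈ 48.5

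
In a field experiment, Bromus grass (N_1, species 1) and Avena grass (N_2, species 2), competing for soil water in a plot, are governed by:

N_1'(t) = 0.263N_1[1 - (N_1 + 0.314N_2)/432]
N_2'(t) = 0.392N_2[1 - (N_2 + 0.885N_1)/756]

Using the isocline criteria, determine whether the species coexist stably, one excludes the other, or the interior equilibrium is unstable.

Compare the nullcline intercepts: K1/α12 = 432/0.314 = 1380 > K2 = 756; K2/α21 = 756/0.885 = 854 > K1 = 432.
Since both inequalities hold, each species can invade when rare, so the interior equilibrium is stable.

stable coexistence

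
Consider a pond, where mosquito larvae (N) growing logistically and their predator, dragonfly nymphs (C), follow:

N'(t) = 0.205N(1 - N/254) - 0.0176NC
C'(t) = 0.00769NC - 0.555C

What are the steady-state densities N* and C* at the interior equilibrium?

From dC/dt = 0 with C > 0: 0.00769N* = 0.555, so N* = 72.2.
Substitute into dN/dt = 0: 0.205(1 - 72.2/254) = 0.0176C*.
The bracket is 0.716, giving C* = 0.147/0.0176 = 8.34.

N* ≈ 72.2, C* ≈ 8.34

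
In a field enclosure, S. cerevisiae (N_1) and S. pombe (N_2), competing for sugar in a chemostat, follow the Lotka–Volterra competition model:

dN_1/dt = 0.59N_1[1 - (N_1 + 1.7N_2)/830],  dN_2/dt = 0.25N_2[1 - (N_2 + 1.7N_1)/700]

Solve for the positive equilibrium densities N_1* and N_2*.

N_1* ≈ 190, N_2* ≈ 376

Setting both brackets to zero gives the nullclines N_1 + 1.7N_2 = 830 and 1.7N_1 + N_2 = 700.
Substituting N_2 = 700 - 1.7N_1 into the first: N_1(1 - 1.7·1.7) = 830 - 1.7·700.
So N_1* = -360/-1.89 = 190, and then N_2* = 700 - 1.7·190 = 376.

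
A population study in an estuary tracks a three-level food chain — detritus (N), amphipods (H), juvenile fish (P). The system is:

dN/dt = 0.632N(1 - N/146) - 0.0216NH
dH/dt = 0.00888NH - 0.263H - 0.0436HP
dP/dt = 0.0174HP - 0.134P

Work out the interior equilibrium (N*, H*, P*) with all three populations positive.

N* ≈ 108, H* ≈ 7.7, P* ≈ 15.9

From dP/dt = 0: 0.0174H* = 0.134, so H* = 7.7.
From dN/dt = 0: 0.632(1 - N*/146) = 0.0216·7.7, giving N* = 146·(1 - 0.263) = 108.
From dH/dt = 0: 0.00888·108 - 0.263 = 0.0436P*, so P* = 0.692/0.0436 = 15.9.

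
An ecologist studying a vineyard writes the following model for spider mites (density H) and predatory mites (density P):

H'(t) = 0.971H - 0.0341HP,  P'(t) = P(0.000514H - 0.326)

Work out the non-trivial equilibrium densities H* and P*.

Set dP/dt = 0 with P > 0: 0.000514H - 0.326 = 0, so H* = 0.326/0.000514 = 634.
Set dH/dt = 0 with H > 0: 0.971 - 0.0341P = 0, so P* = 0.971/0.0341 = 28.5.

H* ≈ 634, P* ≈ 28.5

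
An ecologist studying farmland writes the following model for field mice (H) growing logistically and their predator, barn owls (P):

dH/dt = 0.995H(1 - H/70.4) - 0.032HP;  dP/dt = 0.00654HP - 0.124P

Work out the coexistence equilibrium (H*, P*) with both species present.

From dP/dt = 0 with P > 0: 0.00654H* = 0.124, so H* = 19.
Substitute into dH/dt = 0: 0.995(1 - 19/70.4) = 0.032P*.
The bracket is 0.731, giving P* = 0.727/0.032 = 22.7.

H* ≈ 19, P* ≈ 22.7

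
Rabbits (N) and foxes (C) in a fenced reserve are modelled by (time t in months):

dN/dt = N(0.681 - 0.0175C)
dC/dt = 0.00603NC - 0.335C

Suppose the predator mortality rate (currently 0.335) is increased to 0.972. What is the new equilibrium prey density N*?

At the interior fixed point, setting dC/dt = 0 with C > 0 fixes N* = (predator death rate)/(NC coefficient) — independent of the other coefficients.
With the change, N* = 0.972/0.00603 = 161; it rises from 55.6.

N* ≈ 161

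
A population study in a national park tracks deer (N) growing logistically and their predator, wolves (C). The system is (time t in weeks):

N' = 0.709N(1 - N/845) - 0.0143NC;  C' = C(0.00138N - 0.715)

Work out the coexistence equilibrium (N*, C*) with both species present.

From dC/dt = 0 with C > 0: 0.00138N* = 0.715, so N* = 518.
Substitute into dN/dt = 0: 0.709(1 - 518/845) = 0.0143C*.
The bracket is 0.387, giving C* = 0.274/0.0143 = 19.2.

N* ≈ 518, C* ≈ 19.2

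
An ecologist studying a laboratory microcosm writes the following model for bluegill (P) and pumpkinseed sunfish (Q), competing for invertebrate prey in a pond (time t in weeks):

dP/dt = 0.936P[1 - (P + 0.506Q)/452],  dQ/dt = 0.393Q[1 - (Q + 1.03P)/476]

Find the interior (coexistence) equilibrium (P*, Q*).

P* ≈ 441, Q* ≈ 21.8

Setting both brackets to zero gives the nullclines P + 0.506Q = 452 and 1.03P + Q = 476.
Substituting Q = 476 - 1.03P into the first: P(1 - 0.506·1.03) = 452 - 0.506·476.
So P* = 211/0.479 = 441, and then Q* = 476 - 1.03·441 = 21.8.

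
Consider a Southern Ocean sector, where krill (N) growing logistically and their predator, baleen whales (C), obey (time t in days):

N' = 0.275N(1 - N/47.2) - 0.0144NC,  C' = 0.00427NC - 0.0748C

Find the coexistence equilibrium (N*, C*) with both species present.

N* ≈ 17.5, C* ≈ 12

From dC/dt = 0 with C > 0: 0.00427N* = 0.0748, so N* = 17.5.
Substitute into dN/dt = 0: 0.275(1 - 17.5/47.2) = 0.0144C*.
The bracket is 0.629, giving C* = 0.173/0.0144 = 12.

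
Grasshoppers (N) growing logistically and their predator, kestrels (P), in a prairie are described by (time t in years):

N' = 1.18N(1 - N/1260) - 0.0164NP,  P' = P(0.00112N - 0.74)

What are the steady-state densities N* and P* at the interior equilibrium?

N* ≈ 661, P* ≈ 34.2

From dP/dt = 0 with P > 0: 0.00112N* = 0.74, so N* = 661.
Substitute into dN/dt = 0: 1.18(1 - 661/1260) = 0.0164P*.
The bracket is 0.476, giving P* = 0.561/0.0164 = 34.2.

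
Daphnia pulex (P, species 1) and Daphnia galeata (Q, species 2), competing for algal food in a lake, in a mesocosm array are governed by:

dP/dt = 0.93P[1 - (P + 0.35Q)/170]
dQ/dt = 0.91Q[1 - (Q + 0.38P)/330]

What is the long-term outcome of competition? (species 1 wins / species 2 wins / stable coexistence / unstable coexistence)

stable coexistence

Compare the nullcline intercepts: K1/α12 = 170/0.35 = 486 > K2 = 330; K2/α21 = 330/0.38 = 868 > K1 = 170.
Since both inequalities hold, each species can invade when rare, so the interior equilibrium is stable.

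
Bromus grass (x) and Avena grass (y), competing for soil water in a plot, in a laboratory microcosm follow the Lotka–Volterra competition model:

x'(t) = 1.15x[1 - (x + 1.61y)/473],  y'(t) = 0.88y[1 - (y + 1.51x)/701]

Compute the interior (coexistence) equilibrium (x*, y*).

x* ≈ 458, y* ≈ 9.24

Setting both brackets to zero gives the nullclines x + 1.61y = 473 and 1.51x + y = 701.
Substituting y = 701 - 1.51x into the first: x(1 - 1.61·1.51) = 473 - 1.61·701.
So x* = -656/-1.43 = 458, and then y* = 701 - 1.51·458 = 9.24.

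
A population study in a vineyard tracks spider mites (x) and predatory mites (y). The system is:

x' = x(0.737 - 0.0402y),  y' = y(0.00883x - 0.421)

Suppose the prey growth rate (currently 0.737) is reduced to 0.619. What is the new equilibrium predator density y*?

y* ≈ 15.4

At the interior fixed point, setting dx/dt = 0 with x > 0 fixes y* = (prey growth rate)/(xy coefficient) — independent of the other coefficients.
With the change, y* = 0.619/0.0402 = 15.4; it falls from 18.3.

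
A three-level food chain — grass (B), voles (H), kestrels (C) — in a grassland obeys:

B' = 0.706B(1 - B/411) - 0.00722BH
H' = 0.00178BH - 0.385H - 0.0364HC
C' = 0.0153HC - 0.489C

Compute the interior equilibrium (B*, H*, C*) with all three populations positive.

From dC/dt = 0: 0.0153H* = 0.489, so H* = 32.
From dB/dt = 0: 0.706(1 - B*/411) = 0.00722·32, giving B* = 411·(1 - 0.327) = 277.
From dH/dt = 0: 0.00178·277 - 0.385 = 0.0364C*, so C* = 0.107/0.0364 = 2.95.

B* ≈ 277, H* ≈ 32, C* ≈ 2.95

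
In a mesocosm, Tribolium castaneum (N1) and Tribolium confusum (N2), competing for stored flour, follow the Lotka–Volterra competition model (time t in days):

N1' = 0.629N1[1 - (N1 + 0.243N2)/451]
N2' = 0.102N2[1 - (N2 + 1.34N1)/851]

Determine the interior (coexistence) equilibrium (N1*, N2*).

N1* ≈ 362, N2* ≈ 366

Setting both brackets to zero gives the nullclines N1 + 0.243N2 = 451 and 1.34N1 + N2 = 851.
Substituting N2 = 851 - 1.34N1 into the first: N1(1 - 0.243·1.34) = 451 - 0.243·851.
So N1* = 244/0.674 = 362, and then N2* = 851 - 1.34·362 = 366.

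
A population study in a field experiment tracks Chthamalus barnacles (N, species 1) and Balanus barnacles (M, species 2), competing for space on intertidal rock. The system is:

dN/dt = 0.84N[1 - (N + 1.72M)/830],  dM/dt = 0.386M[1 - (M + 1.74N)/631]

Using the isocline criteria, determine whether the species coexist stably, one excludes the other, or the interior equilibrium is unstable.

unstable coexistence (outcome depends on initial conditions)

Compare the nullcline intercepts: K1/α12 = 830/1.72 = 483 < K2 = 631; K2/α21 = 631/1.74 = 363 < K1 = 830.
Since both are reversed, neither can invade when rare; the interior point is a saddle.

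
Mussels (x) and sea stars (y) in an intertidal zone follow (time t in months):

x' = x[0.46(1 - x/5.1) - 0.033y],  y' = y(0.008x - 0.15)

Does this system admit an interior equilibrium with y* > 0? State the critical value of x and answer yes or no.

Threshold x = 18.8; K < 18.8, so no, the predator goes extinct.

The predator equation gives dy/dt > 0 only when x > 0.15/0.008 = 18.8.
Without the predator, x → K = 5.1. Since 5.1 < 18.8, the predator cannot invade.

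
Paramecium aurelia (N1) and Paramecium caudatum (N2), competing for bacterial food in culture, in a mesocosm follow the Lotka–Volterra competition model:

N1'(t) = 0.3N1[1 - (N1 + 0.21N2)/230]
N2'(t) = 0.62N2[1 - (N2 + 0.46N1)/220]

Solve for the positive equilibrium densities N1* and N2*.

Setting both brackets to zero gives the nullclines N1 + 0.21N2 = 230 and 0.46N1 + N2 = 220.
Substituting N2 = 220 - 0.46N1 into the first: N1(1 - 0.21·0.46) = 230 - 0.21·220.
So N1* = 184/0.903 = 203, and then N2* = 220 - 0.46·203 = 126.

N1* ≈ 203, N2* ≈ 126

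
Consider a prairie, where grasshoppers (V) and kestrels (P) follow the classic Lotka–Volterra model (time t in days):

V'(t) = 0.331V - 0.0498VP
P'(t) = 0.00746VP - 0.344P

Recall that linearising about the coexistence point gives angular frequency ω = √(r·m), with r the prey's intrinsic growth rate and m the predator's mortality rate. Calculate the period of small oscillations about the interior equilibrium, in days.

T ≈ 18.6 days

Here r = 0.331 and m = 0.344, so r·m = 0.114.
ω = √0.114 = 0.337 per day, hence T = 2π/ω ≈ 18.6 days.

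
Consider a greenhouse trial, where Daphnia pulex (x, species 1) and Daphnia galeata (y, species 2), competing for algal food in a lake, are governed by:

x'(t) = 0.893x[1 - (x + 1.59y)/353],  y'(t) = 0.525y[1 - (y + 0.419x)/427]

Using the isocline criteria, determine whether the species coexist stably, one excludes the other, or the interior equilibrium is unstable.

species 2 excludes species 1

Compare the nullcline intercepts: K1/α12 = 353/1.59 = 222 < K2 = 427; K2/α21 = 427/0.419 = 1020 > K1 = 353.
Since the inequalities point opposite ways, species 2 can invade but species 1 cannot.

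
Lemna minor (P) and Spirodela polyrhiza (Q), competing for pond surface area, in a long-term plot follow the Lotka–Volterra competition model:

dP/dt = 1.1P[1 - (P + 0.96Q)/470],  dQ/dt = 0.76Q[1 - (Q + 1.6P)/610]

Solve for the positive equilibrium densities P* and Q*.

P* ≈ 216, Q* ≈ 265

Setting both brackets to zero gives the nullclines P + 0.96Q = 470 and 1.6P + Q = 610.
Substituting Q = 610 - 1.6P into the first: P(1 - 0.96·1.6) = 470 - 0.96·610.
So P* = -116/-0.536 = 216, and then Q* = 610 - 1.6·216 = 265.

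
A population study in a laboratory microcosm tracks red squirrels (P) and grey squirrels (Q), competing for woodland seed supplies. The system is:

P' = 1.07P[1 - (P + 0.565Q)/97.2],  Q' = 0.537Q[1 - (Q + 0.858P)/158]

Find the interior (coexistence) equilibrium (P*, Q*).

Setting both brackets to zero gives the nullclines P + 0.565Q = 97.2 and 0.858P + Q = 158.
Substituting Q = 158 - 0.858P into the first: P(1 - 0.565·0.858) = 97.2 - 0.565·158.
So P* = 7.93/0.515 = 15.4, and then Q* = 158 - 0.858·15.4 = 145.

P* ≈ 15.4, Q* ≈ 145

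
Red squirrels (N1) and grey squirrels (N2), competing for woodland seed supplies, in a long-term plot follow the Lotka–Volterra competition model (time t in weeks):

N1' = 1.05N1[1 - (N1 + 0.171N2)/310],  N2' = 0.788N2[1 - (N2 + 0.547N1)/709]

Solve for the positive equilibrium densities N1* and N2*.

N1* ≈ 208, N2* ≈ 595

Setting both brackets to zero gives the nullclines N1 + 0.171N2 = 310 and 0.547N1 + N2 = 709.
Substituting N2 = 709 - 0.547N1 into the first: N1(1 - 0.171·0.547) = 310 - 0.171·709.
So N1* = 189/0.906 = 208, and then N2* = 709 - 0.547·208 = 595.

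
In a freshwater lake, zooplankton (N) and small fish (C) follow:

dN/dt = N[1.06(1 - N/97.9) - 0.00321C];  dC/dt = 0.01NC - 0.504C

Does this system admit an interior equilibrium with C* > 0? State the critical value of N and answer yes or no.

Threshold N = 50.4; K > 50.4, so yes, the predator persists.

The predator equation gives dC/dt > 0 only when N > 0.504/0.01 = 50.4.
Without the predator, N → K = 97.9. Since 97.9 > 50.4, the predator can invade and persist.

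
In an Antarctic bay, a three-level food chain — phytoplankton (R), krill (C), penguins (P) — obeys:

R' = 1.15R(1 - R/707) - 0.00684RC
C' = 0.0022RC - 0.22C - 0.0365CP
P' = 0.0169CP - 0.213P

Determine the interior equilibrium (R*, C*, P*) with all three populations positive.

From dP/dt = 0: 0.0169C* = 0.213, so C* = 12.6.
From dR/dt = 0: 1.15(1 - R*/707) = 0.00684·12.6, giving R* = 707·(1 - 0.075) = 654.
From dC/dt = 0: 0.0022·654 - 0.22 = 0.0365P*, so P* = 1.22/0.0365 = 33.4.

R* ≈ 654, C* ≈ 12.6, P* ≈ 33.4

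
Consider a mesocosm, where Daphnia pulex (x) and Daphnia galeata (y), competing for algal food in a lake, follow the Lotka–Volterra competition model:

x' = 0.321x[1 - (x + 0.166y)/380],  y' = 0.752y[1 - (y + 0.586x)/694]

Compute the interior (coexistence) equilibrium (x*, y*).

x* ≈ 293, y* ≈ 522

Setting both brackets to zero gives the nullclines x + 0.166y = 380 and 0.586x + y = 694.
Substituting y = 694 - 0.586x into the first: x(1 - 0.166·0.586) = 380 - 0.166·694.
So x* = 265/0.903 = 293, and then y* = 694 - 0.586·293 = 522.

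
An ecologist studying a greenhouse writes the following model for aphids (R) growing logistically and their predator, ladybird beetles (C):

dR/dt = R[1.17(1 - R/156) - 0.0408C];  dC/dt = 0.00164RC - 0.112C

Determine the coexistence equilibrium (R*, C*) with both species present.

R* ≈ 68.3, C* ≈ 16.1

From dC/dt = 0 with C > 0: 0.00164R* = 0.112, so R* = 68.3.
Substitute into dR/dt = 0: 1.17(1 - 68.3/156) = 0.0408C*.
The bracket is 0.562, giving C* = 0.658/0.0408 = 16.1.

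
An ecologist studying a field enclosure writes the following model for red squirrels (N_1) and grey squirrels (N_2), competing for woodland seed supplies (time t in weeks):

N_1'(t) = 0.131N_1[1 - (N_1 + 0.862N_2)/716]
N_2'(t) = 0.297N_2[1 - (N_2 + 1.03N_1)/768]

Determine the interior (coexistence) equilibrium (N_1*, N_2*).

Setting both brackets to zero gives the nullclines N_1 + 0.862N_2 = 716 and 1.03N_1 + N_2 = 768.
Substituting N_2 = 768 - 1.03N_1 into the first: N_1(1 - 0.862·1.03) = 716 - 0.862·768.
So N_1* = 54/0.112 = 481, and then N_2* = 768 - 1.03·481 = 272.

N_1* ≈ 481, N_2* ≈ 272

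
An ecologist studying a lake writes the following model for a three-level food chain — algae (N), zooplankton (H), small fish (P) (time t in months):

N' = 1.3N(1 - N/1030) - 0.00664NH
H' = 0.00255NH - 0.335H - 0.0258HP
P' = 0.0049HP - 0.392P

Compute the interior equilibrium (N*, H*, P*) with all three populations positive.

From dP/dt = 0: 0.0049H* = 0.392, so H* = 80.
From dN/dt = 0: 1.3(1 - N*/1030) = 0.00664·80, giving N* = 1030·(1 - 0.409) = 609.
From dH/dt = 0: 0.00255·609 - 0.335 = 0.0258P*, so P* = 1.22/0.0258 = 47.2.

N* ≈ 609, H* ≈ 80, P* ≈ 47.2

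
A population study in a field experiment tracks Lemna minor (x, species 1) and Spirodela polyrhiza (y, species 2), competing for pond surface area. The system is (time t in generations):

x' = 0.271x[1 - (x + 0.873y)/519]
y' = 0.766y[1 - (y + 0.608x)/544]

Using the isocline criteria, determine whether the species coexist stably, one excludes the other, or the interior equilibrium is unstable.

stable coexistence

Compare the nullcline intercepts: K1/α12 = 519/0.873 = 595 > K2 = 544; K2/α21 = 544/0.608 = 895 > K1 = 519.
Since both inequalities hold, each species can invade when rare, so the interior equilibrium is stable.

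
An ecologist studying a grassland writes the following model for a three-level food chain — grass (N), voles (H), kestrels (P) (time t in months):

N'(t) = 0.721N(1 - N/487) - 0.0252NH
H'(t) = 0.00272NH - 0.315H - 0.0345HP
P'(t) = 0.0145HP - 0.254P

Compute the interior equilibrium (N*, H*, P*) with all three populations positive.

From dP/dt = 0: 0.0145H* = 0.254, so H* = 17.5.
From dN/dt = 0: 0.721(1 - N*/487) = 0.0252·17.5, giving N* = 487·(1 - 0.612) = 189.
From dH/dt = 0: 0.00272·189 - 0.315 = 0.0345P*, so P* = 0.199/0.0345 = 5.76.

N* ≈ 189, H* ≈ 17.5, P* ≈ 5.76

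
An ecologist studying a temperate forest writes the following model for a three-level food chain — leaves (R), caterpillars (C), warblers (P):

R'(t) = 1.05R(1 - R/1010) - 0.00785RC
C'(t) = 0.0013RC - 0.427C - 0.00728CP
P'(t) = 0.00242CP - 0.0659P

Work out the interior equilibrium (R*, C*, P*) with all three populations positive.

From dP/dt = 0: 0.00242C* = 0.0659, so C* = 27.2.
From dR/dt = 0: 1.05(1 - R*/1010) = 0.00785·27.2, giving R* = 1010·(1 - 0.204) = 804.
From dC/dt = 0: 0.0013·804 - 0.427 = 0.00728P*, so P* = 0.619/0.00728 = 85.

R* ≈ 804, C* ≈ 27.2, P* ≈ 85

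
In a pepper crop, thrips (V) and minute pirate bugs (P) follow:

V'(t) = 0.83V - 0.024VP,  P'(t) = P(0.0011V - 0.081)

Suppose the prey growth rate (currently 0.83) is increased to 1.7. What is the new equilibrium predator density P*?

At the interior fixed point, setting dV/dt = 0 with V > 0 fixes P* = (prey growth rate)/(VP coefficient) — independent of the other coefficients.
With the change, P* = 1.7/0.024 = 70.8; it rises from 34.6.

P* ≈ 70.8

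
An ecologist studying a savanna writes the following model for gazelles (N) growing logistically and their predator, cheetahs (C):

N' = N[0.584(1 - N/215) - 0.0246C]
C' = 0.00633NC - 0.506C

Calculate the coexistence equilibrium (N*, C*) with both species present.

From dC/dt = 0 with C > 0: 0.00633N* = 0.506, so N* = 79.9.
Substitute into dN/dt = 0: 0.584(1 - 79.9/215) = 0.0246C*.
The bracket is 0.628, giving C* = 0.367/0.0246 = 14.9.

N* ≈ 79.9, C* ≈ 14.9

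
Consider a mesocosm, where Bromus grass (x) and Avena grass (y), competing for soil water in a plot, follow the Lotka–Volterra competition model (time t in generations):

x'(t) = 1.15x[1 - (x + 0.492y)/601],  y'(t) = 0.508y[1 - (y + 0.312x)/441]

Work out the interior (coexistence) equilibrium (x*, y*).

x* ≈ 454, y* ≈ 299

Setting both brackets to zero gives the nullclines x + 0.492y = 601 and 0.312x + y = 441.
Substituting y = 441 - 0.312x into the first: x(1 - 0.492·0.312) = 601 - 0.492·441.
So x* = 384/0.846 = 454, and then y* = 441 - 0.312·454 = 299.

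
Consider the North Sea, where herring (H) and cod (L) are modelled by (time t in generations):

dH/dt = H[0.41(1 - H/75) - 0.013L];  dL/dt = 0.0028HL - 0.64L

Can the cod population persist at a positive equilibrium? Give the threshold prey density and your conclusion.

Threshold H = 229; K < 229, so no, the predator goes extinct.

The predator equation gives dL/dt > 0 only when H > 0.64/0.0028 = 229.
Without the predator, H → K = 75. Since 75 < 229, the predator cannot invade.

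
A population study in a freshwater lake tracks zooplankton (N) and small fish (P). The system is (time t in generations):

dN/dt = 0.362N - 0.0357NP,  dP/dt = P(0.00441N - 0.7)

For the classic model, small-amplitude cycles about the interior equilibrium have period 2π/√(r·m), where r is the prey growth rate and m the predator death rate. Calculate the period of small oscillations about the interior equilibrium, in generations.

T ≈ 12.5 generations

Here r = 0.362 and m = 0.7, so r·m = 0.253.
ω = √0.253 = 0.503 per generation, hence T = 2π/ω ≈ 12.5 generations.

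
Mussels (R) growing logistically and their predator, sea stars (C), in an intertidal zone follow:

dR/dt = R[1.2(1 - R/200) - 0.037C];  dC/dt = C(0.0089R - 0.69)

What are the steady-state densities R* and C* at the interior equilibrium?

R* ≈ 77.5, C* ≈ 19.9

From dC/dt = 0 with C > 0: 0.0089R* = 0.69, so R* = 77.5.
Substitute into dR/dt = 0: 1.2(1 - 77.5/200) = 0.037C*.
The bracket is 0.612, giving C* = 0.735/0.037 = 19.9.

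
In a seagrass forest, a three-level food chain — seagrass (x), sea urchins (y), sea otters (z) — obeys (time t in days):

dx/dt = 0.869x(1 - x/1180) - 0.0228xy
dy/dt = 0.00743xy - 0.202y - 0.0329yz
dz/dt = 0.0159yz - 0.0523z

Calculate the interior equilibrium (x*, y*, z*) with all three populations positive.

From dz/dt = 0: 0.0159y* = 0.0523, so y* = 3.29.
From dx/dt = 0: 0.869(1 - x*/1180) = 0.0228·3.29, giving x* = 1180·(1 - 0.0863) = 1080.
From dy/dt = 0: 0.00743·1080 - 0.202 = 0.0329z*, so z* = 7.81/0.0329 = 237.

x* ≈ 1080, y* ≈ 3.29, z* ≈ 237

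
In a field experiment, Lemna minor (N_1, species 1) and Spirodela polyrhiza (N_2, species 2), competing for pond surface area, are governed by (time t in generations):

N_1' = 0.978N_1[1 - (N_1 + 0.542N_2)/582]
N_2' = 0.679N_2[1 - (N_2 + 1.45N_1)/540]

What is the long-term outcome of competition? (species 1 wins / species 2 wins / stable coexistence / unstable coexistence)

Compare the nullcline intercepts: K1/α12 = 582/0.542 = 1070 > K2 = 540; K2/α21 = 540/1.45 = 372 < K1 = 582.
Since the inequalities point opposite ways, species 1 can invade but species 2 cannot.

species 1 excludes species 2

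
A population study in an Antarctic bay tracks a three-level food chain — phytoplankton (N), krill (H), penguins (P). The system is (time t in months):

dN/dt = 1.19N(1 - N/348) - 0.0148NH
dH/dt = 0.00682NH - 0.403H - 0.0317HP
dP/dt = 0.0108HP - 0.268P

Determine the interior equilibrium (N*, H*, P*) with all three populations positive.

N* ≈ 241, H* ≈ 24.8, P* ≈ 39.1

From dP/dt = 0: 0.0108H* = 0.268, so H* = 24.8.
From dN/dt = 0: 1.19(1 - N*/348) = 0.0148·24.8, giving N* = 348·(1 - 0.309) = 241.
From dH/dt = 0: 0.00682·241 - 0.403 = 0.0317P*, so P* = 1.24/0.0317 = 39.1.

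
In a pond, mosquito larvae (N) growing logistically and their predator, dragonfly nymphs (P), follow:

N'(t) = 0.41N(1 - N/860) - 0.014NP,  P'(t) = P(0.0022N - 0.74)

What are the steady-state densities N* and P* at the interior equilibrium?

From dP/dt = 0 with P > 0: 0.0022N* = 0.74, so N* = 336.
Substitute into dN/dt = 0: 0.41(1 - 336/860) = 0.014P*.
The bracket is 0.609, giving P* = 0.25/0.014 = 17.8.

N* ≈ 336, P* ≈ 17.8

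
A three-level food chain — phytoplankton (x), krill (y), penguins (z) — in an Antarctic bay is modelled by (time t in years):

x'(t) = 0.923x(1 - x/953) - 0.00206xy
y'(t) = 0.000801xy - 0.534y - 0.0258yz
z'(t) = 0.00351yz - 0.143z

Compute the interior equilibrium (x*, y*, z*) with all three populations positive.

From dz/dt = 0: 0.00351y* = 0.143, so y* = 40.7.
From dx/dt = 0: 0.923(1 - x*/953) = 0.00206·40.7, giving x* = 953·(1 - 0.0909) = 866.
From dy/dt = 0: 0.000801·866 - 0.534 = 0.0258z*, so z* = 0.16/0.0258 = 6.2.

x* ≈ 866, y* ≈ 40.7, z* ≈ 6.2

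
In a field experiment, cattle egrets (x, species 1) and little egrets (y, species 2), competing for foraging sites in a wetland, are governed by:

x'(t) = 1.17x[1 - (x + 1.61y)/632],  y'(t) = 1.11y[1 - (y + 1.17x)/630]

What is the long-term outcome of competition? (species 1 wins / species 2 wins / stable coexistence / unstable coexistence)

unstable coexistence (outcome depends on initial conditions)

Compare the nullcline intercepts: K1/α12 = 632/1.61 = 393 < K2 = 630; K2/α21 = 630/1.17 = 538 < K1 = 632.
Since both are reversed, neither can invade when rare; the interior point is a saddle.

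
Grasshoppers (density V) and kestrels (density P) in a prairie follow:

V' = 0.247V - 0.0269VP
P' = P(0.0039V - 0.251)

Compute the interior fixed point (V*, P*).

Set dP/dt = 0 with P > 0: 0.0039V - 0.251 = 0, so V* = 0.251/0.0039 = 64.4.
Set dV/dt = 0 with V > 0: 0.247 - 0.0269P = 0, so P* = 0.247/0.0269 = 9.18.

V* ≈ 64.4, P* ≈ 9.18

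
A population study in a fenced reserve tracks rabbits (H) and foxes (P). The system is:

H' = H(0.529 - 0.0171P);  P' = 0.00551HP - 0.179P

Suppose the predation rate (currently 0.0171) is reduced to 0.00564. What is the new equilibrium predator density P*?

At the interior fixed point, setting dH/dt = 0 with H > 0 fixes P* = (prey growth rate)/(HP coefficient) — independent of the other coefficients.
With the change, P* = 0.529/0.00564 = 93.8; it rises from 30.9.

P* ≈ 93.8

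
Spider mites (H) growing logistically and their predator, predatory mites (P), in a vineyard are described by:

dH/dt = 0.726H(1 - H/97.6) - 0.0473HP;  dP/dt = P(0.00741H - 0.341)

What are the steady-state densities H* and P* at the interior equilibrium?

H* ≈ 46, P* ≈ 8.11

From dP/dt = 0 with P > 0: 0.00741H* = 0.341, so H* = 46.
Substitute into dH/dt = 0: 0.726(1 - 46/97.6) = 0.0473P*.
The bracket is 0.528, giving P* = 0.384/0.0473 = 8.11.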